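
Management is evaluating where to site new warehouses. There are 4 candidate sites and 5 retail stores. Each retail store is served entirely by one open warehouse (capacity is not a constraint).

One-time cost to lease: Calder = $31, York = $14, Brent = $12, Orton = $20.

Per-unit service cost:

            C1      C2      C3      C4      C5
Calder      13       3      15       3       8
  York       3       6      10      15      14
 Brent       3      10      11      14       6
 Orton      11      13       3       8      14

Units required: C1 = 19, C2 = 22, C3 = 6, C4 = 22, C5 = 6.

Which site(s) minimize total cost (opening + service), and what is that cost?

For any fixed open set, each retail store goes to its cheapest open site; total = fixed + service.
{Calder, Brent, Orton}: C1→Brent 3·19=57, C2→Calder 3·22=66, C3→Orton 3·6=18, C4→Calder 3·22=66, C5→Brent 6·6=36. Service 243; fixed 63; total 306.
{Calder, York, Brent, Orton}: C1→York 3·19=57, C2→Calder 3·22=66, C3→Orton 3·6=18, C4→Calder 3·22=66, C5→Brent 6·6=36. Service 243; fixed 77; total 320.
{Calder, York, Orton}: service 255 + fixed 65 = 320
{Brent}: C1→Brent 3·19=57, C2→Brent 10·22=220, C3→Brent 11·6=66, C4→Brent 14·22=308, C5→Brent 6·6=36. Service 687; fixed 12; total 699.
No other subset beats 306.

Open Calder, Brent and Orton; minimum total cost 306.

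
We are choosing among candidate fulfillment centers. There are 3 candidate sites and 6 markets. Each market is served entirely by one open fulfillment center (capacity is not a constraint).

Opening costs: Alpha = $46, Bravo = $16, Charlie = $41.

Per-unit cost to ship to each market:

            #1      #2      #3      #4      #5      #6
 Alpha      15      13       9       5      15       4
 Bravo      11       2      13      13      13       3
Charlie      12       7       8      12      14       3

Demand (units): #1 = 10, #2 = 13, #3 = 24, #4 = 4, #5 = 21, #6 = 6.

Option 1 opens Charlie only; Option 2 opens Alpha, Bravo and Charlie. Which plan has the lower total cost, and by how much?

Option 2 is cheaper by 62.

Option 1: {Charlie}: #1→Charlie 12·10=120, #2→Charlie 7·13=91, #3→Charlie 8·24=192, #4→Charlie 12·4=48, #5→Charlie 14·21=294, #6→Charlie 3·6=18. Service 763; fixed 41; total 804.
Option 2: {Alpha, Bravo, Charlie}: #1→Bravo 11·10=110, #2→Bravo 2·13=26, #3→Charlie 8·24=192, #4→Alpha 5·4=20, #5→Bravo 13·21=273, #6→Bravo 3·6=18. Service 639; fixed 103; total 742.
Difference: |804 − 742| = 62.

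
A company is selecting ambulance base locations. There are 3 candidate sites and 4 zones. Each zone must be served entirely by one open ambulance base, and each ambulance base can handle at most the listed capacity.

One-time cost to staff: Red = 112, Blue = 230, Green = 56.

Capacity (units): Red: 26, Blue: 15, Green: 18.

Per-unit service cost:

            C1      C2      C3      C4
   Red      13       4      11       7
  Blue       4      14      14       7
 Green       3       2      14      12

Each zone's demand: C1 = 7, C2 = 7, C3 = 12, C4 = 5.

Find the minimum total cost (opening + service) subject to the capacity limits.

Open {Red, Green}: C1→Green 3·7=21, C2→Green 2·7=14, C3→Red 11·12=132, C4→Red 7·5=35.
Loads: Red carries 17/26, Green carries 14/18. Service 202; fixed 168; total 370.
Next best feasible plan costs 384.

Minimum total cost: 370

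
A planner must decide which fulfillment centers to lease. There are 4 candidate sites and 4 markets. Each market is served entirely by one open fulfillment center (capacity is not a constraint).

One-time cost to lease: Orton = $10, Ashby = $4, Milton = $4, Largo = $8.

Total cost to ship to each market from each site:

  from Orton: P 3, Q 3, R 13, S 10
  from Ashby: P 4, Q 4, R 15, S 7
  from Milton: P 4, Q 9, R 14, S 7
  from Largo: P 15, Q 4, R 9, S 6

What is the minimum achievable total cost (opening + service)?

Minimum total cost: 34

For any fixed open set, each market goes to its cheapest open site; total = fixed + service.
{Ashby}: P→Ashby 4, Q→Ashby 4, R→Ashby 15, S→Ashby 7. Service 30; fixed 4; total 34.
{Ashby, Largo}: service 23 + fixed 12 = 35
{Milton, Largo}: service 23 + fixed 12 = 35
{Orton, Ashby, Milton, Largo}: P→Orton 3, Q→Orton 3, R→Largo 9, S→Largo 6. Service 21; fixed 26; total 47.
No other subset beats 34.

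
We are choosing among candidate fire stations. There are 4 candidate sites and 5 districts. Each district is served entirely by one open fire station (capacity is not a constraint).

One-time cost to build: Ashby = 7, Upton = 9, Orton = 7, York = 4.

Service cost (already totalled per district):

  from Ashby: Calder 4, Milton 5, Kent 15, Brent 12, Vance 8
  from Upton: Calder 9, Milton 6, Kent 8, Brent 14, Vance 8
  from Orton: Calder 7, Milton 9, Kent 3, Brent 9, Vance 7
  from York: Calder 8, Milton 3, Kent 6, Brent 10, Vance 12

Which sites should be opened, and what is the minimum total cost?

Open Orton and York; minimum total cost 40.

For any fixed open set, each district goes to its cheapest open site; total = fixed + service.
{Orton, York}: Calder→Orton 7, Milton→York 3, Kent→Orton 3, Brent→Orton 9, Vance→Orton 7. Service 29; fixed 11; total 40.
{Ashby, Orton}: service 28 + fixed 14 = 42
{Ashby, York}: Calder→Ashby 4, Milton→York 3, Kent→York 6, Brent→York 10, Vance→Ashby 8. Service 31; fixed 11; total 42.
{Ashby, Upton, Orton, York}: service 26 + fixed 27 = 53
No other subset beats 40.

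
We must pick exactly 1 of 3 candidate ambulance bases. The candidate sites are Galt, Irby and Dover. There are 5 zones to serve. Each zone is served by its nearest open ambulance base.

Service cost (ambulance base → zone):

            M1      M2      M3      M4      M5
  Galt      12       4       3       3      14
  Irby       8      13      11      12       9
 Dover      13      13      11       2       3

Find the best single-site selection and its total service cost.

With exactly 1 open, each zone uses its cheapest among the chosen.
{Galt}: M1→Galt 12, M2→Galt 4, M3→Galt 3, M4→Galt 3, M5→Galt 14. Service cost 36.
{Dover}: service cost 42
{Irby}: service cost 53
Among all 3 size-1 choices, {Galt} is lowest.

Choose Galt only; total service cost 36.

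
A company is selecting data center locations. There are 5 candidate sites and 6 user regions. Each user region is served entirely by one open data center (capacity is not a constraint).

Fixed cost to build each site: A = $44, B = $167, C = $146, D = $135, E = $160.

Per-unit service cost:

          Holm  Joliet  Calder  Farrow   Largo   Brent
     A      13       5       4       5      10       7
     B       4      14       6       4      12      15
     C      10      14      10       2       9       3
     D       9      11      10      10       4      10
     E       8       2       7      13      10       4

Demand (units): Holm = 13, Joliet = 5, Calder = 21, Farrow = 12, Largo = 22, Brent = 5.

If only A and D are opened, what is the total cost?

Each user region is assigned to its cheapest site among the open ones.
{A, D}: Holm→D 9·13=117, Joliet→A 5·5=25, Calder→A 4·21=84, Farrow→A 5·12=60, Largo→D 4·22=88, Brent→A 7·5=35. Service 409; fixed 179; total 588.

Total cost: 588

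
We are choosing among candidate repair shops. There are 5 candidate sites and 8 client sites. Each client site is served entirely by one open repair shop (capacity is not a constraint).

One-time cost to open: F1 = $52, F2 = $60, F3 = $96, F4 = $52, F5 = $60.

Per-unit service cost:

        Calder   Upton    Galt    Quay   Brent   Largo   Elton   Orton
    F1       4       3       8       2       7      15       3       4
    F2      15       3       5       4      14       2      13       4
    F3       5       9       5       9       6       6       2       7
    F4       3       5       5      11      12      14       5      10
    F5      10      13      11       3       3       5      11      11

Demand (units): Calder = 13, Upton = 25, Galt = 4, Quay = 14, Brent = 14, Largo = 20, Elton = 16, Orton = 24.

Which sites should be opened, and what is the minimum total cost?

For any fixed open set, each client site goes to its cheapest open site; total = fixed + service.
{F1, F2}: Calder→F1 4·13=52, Upton→F1 3·25=75, Galt→F2 5·4=20, Quay→F1 2·14=28, Brent→F1 7·14=98, Largo→F2 2·20=40, Elton→F1 3·16=48, Orton→F1 4·24=96. Service 457; fixed 112; total 569.
{F1, F2, F5}: service 401 + fixed 172 = 573
{F1, F5}: service 473 + fixed 112 = 585
{F1, F2, F3, F4, F5}: service 372 + fixed 320 = 692
No other subset beats 569.

Open F1 and F2; minimum total cost 569.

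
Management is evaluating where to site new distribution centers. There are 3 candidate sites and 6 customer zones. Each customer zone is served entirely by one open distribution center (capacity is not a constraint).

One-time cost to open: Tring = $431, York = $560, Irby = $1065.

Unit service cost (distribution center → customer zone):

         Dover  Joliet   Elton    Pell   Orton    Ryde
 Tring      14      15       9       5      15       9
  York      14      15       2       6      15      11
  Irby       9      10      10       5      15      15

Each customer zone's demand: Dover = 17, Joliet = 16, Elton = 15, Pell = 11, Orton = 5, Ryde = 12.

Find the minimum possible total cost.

For any fixed open set, each customer zone goes to its cheapest open site; total = fixed + service.
{Tring}: Dover→Tring 14·17=238, Joliet→Tring 15·16=240, Elton→Tring 9·15=135, Pell→Tring 5·11=55, Orton→Tring 15·5=75, Ryde→Tring 9·12=108. Service 851; fixed 431; total 1282.
{York}: service 781 + fixed 560 = 1341
{Tring, York}: Dover→Tring 14·17=238, Joliet→Tring 15·16=240, Elton→York 2·15=30, Pell→Tring 5·11=55, Orton→Tring 15·5=75, Ryde→Tring 9·12=108. Service 746; fixed 991; total 1737.
{Tring, York, Irby}: service 581 + fixed 2056 = 2637
No other subset beats 1282.

Minimum total cost: 1282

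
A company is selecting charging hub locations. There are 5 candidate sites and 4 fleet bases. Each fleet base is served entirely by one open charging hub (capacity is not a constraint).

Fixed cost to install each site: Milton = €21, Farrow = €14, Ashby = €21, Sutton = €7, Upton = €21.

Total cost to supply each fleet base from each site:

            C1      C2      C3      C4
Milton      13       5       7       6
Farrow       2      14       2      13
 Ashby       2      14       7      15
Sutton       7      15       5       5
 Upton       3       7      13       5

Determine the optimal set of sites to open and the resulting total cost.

Open Sutton only; minimum total cost 39.

For any fixed open set, each fleet base goes to its cheapest open site; total = fixed + service.
{Sutton}: C1→Sutton 7, C2→Sutton 15, C3→Sutton 5, C4→Sutton 5. Service 32; fixed 7; total 39.
{Farrow, Sutton}: service 23 + fixed 21 = 44
{Farrow}: C1→Farrow 2, C2→Farrow 14, C3→Farrow 2, C4→Farrow 13. Service 31; fixed 14; total 45.
{Milton, Farrow, Ashby, Sutton, Upton}: C1→Farrow 2, C2→Milton 5, C3→Farrow 2, C4→Sutton 5. Service 14; fixed 84; total 98.
No other subset beats 39.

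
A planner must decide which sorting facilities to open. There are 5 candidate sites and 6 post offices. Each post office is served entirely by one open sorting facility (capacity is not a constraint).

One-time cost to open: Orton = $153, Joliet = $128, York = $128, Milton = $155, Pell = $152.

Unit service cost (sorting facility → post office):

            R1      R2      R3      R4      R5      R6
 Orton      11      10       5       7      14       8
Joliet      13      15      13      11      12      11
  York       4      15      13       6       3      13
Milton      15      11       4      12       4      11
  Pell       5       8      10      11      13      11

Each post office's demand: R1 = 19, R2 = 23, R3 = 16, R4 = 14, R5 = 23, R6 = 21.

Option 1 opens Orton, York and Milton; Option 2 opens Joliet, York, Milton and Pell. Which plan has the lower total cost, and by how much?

Option 1: {Orton, York, Milton}: R1→York 4·19=76, R2→Orton 10·23=230, R3→Milton 4·16=64, R4→York 6·14=84, R5→York 3·23=69, R6→Orton 8·21=168. Service 691; fixed 436; total 1127.
Option 2: {Joliet, York, Milton, Pell}: R1→York 4·19=76, R2→Pell 8·23=184, R3→Milton 4·16=64, R4→York 6·14=84, R5→York 3·23=69, R6→Joliet 11·21=231. Service 708; fixed 563; total 1271.
Difference: |1127 − 1271| = 144.

Option 1 is cheaper by 144.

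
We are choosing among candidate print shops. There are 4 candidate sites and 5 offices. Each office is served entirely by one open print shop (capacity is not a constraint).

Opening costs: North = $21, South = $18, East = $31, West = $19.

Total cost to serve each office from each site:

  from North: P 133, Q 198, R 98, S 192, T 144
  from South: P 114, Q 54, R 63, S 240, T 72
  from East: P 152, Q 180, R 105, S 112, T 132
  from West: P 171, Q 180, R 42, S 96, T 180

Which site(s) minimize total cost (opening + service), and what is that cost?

Open South and West; minimum total cost 415.

For any fixed open set, each office goes to its cheapest open site; total = fixed + service.
{South, West}: P→South 114, Q→South 54, R→West 42, S→West 96, T→South 72. Service 378; fixed 37; total 415.
{North, South, West}: service 378 + fixed 58 = 436
{South, East, West}: service 378 + fixed 68 = 446
{North, South, East, West}: service 378 + fixed 89 = 467
No other subset beats 415.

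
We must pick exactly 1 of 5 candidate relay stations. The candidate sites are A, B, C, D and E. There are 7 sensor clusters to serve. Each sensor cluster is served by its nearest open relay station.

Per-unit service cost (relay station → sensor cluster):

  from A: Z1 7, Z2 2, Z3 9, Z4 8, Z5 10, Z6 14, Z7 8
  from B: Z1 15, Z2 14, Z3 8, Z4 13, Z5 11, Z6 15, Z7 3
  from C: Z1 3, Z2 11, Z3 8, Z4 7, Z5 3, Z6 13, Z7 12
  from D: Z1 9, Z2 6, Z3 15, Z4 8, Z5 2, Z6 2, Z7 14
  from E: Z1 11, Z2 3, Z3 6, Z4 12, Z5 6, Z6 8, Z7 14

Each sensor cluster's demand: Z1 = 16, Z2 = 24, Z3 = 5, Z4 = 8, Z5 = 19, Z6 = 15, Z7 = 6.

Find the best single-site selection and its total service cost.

With exactly 1 open, each sensor cluster uses its cheapest among the chosen.
{D}: Z1→D 9·16=144, Z2→D 6·24=144, Z3→D 15·5=75, Z4→D 8·8=64, Z5→D 2·19=38, Z6→D 2·15=30, Z7→D 14·6=84. Service cost 579.
{E}: service cost 692
{A}: service cost 717
Among all 5 size-1 choices, {D} is lowest.

Choose D only; total service cost 579.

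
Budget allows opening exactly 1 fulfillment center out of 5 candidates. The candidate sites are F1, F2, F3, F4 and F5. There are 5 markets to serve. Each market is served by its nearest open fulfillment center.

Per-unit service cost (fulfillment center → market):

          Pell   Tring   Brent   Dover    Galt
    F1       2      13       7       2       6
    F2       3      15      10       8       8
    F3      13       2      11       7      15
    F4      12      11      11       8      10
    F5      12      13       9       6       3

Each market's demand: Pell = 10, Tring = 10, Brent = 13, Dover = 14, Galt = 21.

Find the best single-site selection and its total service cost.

With exactly 1 open, each market uses its cheapest among the chosen.
{F1}: Pell→F1 2·10=20, Tring→F1 13·10=130, Brent→F1 7·13=91, Dover→F1 2·14=28, Galt→F1 6·21=126. Service cost 395.
{F5}: service cost 514
{F2}: service cost 590
Among all 5 size-1 choices, {F1} is lowest.

Choose F1 only; total service cost 395.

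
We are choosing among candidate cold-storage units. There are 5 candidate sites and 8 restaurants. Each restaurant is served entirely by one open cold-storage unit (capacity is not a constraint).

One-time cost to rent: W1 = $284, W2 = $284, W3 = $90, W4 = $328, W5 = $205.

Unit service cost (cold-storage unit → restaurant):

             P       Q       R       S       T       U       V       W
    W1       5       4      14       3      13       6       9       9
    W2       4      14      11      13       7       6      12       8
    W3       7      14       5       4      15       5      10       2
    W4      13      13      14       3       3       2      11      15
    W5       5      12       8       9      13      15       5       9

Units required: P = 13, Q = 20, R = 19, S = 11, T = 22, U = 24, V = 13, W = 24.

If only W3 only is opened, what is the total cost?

Each restaurant is assigned to its cheapest site among the open ones.
{W3}: P→W3 7·13=91, Q→W3 14·20=280, R→W3 5·19=95, S→W3 4·11=44, T→W3 15·22=330, U→W3 5·24=120, V→W3 10·13=130, W→W3 2·24=48. Service 1138; fixed 90; total 1228.

Total cost: 1228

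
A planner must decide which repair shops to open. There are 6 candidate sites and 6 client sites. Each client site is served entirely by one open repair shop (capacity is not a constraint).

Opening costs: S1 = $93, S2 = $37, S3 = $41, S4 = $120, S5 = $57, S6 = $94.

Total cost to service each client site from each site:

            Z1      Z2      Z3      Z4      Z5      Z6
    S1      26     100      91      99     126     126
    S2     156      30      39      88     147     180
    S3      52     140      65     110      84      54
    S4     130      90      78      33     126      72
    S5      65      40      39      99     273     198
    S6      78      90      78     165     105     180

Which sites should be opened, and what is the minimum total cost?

For any fixed open set, each client site goes to its cheapest open site; total = fixed + service.
{S2, S3}: Z1→S3 52, Z2→S2 30, Z3→S2 39, Z4→S2 88, Z5→S3 84, Z6→S3 54. Service 347; fixed 78; total 425.
{S3, S5}: service 368 + fixed 98 = 466
{S2, S3, S5}: service 347 + fixed 135 = 482
{S1, S2, S3, S4, S5, S6}: service 266 + fixed 442 = 708
No other subset beats 425.

Open S2 and S3; minimum total cost 425.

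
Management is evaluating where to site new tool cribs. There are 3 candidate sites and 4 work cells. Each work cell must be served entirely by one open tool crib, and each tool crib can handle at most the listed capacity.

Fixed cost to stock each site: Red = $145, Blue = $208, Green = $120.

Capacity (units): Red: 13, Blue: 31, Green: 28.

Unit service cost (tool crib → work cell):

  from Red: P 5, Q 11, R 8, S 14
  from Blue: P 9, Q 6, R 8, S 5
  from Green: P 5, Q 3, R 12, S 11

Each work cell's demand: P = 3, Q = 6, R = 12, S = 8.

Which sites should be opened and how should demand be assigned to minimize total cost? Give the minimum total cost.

Minimum total cost: 407

Open {Blue}: P→Blue 9·3=27, Q→Blue 6·6=36, R→Blue 8·12=96, S→Blue 5·8=40.
Loads: Blue carries 29/31. Service 199; fixed 208; total 407.
Next best feasible plan costs 482.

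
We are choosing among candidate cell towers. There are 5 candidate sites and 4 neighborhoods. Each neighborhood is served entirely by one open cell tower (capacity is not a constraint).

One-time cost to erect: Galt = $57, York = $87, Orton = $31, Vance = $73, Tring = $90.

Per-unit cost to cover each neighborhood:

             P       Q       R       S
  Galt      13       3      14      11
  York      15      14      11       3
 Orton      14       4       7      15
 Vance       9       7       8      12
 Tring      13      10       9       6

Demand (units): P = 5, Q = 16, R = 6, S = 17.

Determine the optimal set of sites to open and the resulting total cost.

Open York and Orton; minimum total cost 345.

For any fixed open set, each neighborhood goes to its cheapest open site; total = fixed + service.
{York, Orton}: P→Orton 14·5=70, Q→Orton 4·16=64, R→Orton 7·6=42, S→York 3·17=51. Service 227; fixed 118; total 345.
{Galt, York}: service 230 + fixed 144 = 374
{Galt, York, Orton}: service 206 + fixed 175 = 381
{Galt, York, Orton, Vance, Tring}: P→Vance 9·5=45, Q→Galt 3·16=48, R→Orton 7·6=42, S→York 3·17=51. Service 186; fixed 338; total 524.
No other subset beats 345.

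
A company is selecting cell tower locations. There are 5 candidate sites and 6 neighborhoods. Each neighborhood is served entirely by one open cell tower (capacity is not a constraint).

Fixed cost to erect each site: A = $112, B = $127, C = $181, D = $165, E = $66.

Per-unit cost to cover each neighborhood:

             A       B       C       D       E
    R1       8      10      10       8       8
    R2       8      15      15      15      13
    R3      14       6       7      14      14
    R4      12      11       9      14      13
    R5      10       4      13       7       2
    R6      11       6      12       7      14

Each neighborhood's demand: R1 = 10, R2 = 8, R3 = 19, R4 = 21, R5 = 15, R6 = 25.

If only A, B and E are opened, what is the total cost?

Each neighborhood is assigned to its cheapest site among the open ones.
{A, B, E}: R1→A 8·10=80, R2→A 8·8=64, R3→B 6·19=114, R4→B 11·21=231, R5→E 2·15=30, R6→B 6·25=150. Service 669; fixed 305; total 974.

Total cost: 974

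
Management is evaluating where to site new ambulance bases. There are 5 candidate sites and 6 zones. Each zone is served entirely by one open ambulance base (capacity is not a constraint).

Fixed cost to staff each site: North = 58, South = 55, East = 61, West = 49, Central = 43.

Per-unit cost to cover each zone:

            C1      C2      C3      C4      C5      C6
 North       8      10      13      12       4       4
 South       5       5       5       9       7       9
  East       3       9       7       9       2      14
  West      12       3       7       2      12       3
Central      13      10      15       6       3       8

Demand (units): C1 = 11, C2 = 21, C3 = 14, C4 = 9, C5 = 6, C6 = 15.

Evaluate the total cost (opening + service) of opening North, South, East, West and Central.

Each zone is assigned to its cheapest site among the open ones.
{North, South, East, West, Central}: C1→East 3·11=33, C2→West 3·21=63, C3→South 5·14=70, C4→West 2·9=18, C5→East 2·6=12, C6→West 3·15=45. Service 241; fixed 266; total 507.

Total cost: 507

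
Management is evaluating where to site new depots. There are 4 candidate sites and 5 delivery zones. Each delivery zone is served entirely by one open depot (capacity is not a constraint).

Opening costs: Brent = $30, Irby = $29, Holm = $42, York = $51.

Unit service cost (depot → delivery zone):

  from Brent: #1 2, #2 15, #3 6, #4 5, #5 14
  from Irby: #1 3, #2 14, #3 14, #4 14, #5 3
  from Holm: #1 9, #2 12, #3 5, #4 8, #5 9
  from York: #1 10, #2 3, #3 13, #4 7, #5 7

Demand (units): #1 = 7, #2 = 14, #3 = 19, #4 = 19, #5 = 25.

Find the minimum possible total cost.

Minimum total cost: 450

For any fixed open set, each delivery zone goes to its cheapest open site; total = fixed + service.
{Brent, Irby, York}: #1→Brent 2·7=14, #2→York 3·14=42, #3→Brent 6·19=114, #4→Brent 5·19=95, #5→Irby 3·25=75. Service 340; fixed 110; total 450.
{Brent, Irby, Holm, York}: service 321 + fixed 152 = 473
{Irby, Holm, York}: #1→Irby 3·7=21, #2→York 3·14=42, #3→Holm 5·19=95, #4→York 7·19=133, #5→Irby 3·25=75. Service 366; fixed 122; total 488.
{Irby}: #1→Irby 3·7=21, #2→Irby 14·14=196, #3→Irby 14·19=266, #4→Irby 14·19=266, #5→Irby 3·25=75. Service 824; fixed 29; total 853.
(All 15 nonempty subsets were checked; Brent, Irby and York is lowest.)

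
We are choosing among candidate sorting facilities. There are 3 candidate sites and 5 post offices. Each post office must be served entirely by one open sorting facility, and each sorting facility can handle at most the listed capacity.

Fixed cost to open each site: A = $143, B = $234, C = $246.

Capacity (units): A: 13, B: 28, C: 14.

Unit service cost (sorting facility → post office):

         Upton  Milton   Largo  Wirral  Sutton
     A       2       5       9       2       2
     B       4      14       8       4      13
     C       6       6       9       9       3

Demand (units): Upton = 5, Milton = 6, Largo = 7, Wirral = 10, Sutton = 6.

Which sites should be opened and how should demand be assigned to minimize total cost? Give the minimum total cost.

Open {A, B}: Upton→B 4·5=20, Milton→A 5·6=30, Largo→B 8·7=56, Wirral→B 4·10=40, Sutton→A 2·6=12.
Loads: A carries 12/13, B carries 22/28. Service 158; fixed 377; total 535.
Next best feasible plan costs 579.

Minimum total cost: 535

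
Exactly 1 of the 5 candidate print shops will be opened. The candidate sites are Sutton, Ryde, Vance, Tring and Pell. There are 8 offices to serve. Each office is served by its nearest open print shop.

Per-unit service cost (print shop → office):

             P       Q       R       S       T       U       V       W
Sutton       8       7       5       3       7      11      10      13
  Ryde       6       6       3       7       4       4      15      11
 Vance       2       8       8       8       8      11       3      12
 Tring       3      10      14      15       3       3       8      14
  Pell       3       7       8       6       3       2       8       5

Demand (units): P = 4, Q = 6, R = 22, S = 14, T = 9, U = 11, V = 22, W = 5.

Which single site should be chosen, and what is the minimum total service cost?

Choose Pell only; total service cost 564.

With exactly 1 open, each office uses its cheapest among the chosen.
{Pell}: P→Pell 3·4=12, Q→Pell 7·6=42, R→Pell 8·22=176, S→Pell 6·14=84, T→Pell 3·9=27, U→Pell 2·11=22, V→Pell 8·22=176, W→Pell 5·5=25. Service cost 564.
{Vance}: service cost 663
{Ryde}: service cost 689
Among all 5 size-1 choices, {Pell} is lowest.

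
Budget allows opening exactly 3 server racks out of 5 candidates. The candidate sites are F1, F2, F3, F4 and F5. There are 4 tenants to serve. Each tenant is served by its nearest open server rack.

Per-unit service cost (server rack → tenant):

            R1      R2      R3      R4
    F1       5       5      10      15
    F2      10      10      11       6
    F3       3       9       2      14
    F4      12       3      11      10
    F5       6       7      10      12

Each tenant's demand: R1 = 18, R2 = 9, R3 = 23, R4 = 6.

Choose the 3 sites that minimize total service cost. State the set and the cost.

With exactly 3 open, each tenant uses its cheapest among the chosen.
{F2, F3, F4}: R1→F3 3·18=54, R2→F4 3·9=27, R3→F3 2·23=46, R4→F2 6·6=36. Service cost 163.
{F1, F2, F3}: service cost 181
{F1, F3, F4}: service cost 187
Among all 10 size-3 choices, {F2, F3, F4} is lowest.

Choose F2, F3 and F4; total service cost 163.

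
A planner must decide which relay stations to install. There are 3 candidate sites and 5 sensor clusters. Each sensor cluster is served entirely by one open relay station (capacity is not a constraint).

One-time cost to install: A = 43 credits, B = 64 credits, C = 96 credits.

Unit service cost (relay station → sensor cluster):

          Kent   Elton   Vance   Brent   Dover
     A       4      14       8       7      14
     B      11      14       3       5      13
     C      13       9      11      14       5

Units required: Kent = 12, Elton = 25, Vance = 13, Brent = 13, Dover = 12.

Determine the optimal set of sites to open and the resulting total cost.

Open A, B and C; minimum total cost 640.

For any fixed open set, each sensor cluster goes to its cheapest open site; total = fixed + service.
{A, B, C}: Kent→A 4·12=48, Elton→C 9·25=225, Vance→B 3·13=39, Brent→B 5·13=65, Dover→C 5·12=60. Service 437; fixed 203; total 640.
{A, C}: service 528 + fixed 139 = 667
{B, C}: service 521 + fixed 160 = 681
{A}: Kent→A 4·12=48, Elton→A 14·25=350, Vance→A 8·13=104, Brent→A 7·13=91, Dover→A 14·12=168. Service 761; fixed 43; total 804.
No other subset beats 640.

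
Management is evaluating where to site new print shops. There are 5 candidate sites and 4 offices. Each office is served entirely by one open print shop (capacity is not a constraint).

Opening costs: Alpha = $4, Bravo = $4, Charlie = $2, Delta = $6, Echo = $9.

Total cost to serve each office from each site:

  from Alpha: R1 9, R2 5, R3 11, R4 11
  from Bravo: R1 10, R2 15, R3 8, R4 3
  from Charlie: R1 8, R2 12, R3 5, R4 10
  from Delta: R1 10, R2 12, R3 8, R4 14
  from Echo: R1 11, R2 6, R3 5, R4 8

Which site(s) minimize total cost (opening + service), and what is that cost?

Open Alpha, Bravo and Charlie; minimum total cost 31.

For any fixed open set, each office goes to its cheapest open site; total = fixed + service.
{Alpha, Bravo, Charlie}: R1→Charlie 8, R2→Alpha 5, R3→Charlie 5, R4→Bravo 3. Service 21; fixed 10; total 31.
{Alpha, Bravo}: R1→Alpha 9, R2→Alpha 5, R3→Bravo 8, R4→Bravo 3. Service 25; fixed 8; total 33.
{Alpha, Charlie}: R1→Charlie 8, R2→Alpha 5, R3→Charlie 5, R4→Charlie 10. Service 28; fixed 6; total 34.
{Alpha, Bravo, Charlie, Delta, Echo}: service 21 + fixed 25 = 46
No other subset beats 31.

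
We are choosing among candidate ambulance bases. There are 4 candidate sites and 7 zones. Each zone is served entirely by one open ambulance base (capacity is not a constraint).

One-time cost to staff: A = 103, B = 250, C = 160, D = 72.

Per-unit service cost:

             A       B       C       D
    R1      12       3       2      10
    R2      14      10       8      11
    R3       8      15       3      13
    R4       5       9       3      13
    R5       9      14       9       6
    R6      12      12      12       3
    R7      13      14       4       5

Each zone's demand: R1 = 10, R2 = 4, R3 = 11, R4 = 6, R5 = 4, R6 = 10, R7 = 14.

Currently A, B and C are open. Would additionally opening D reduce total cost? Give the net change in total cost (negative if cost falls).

Current service cost with {A, B, C}: 315.
Adding D: each zone re-picks its cheapest; new service cost 213, saving 102.
Extra fixed cost: 72. Net change = 72 − 102 = -30.
(Totals: 828 → 798.)

Yes — net change −30 (cost falls by 30).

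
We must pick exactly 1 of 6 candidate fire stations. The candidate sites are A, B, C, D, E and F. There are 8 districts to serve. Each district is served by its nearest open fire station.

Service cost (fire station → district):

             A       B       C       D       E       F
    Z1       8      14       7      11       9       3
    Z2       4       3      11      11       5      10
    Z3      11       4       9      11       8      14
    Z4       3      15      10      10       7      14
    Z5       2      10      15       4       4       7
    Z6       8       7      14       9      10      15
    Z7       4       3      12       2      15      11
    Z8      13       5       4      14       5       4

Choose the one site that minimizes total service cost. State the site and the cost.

With exactly 1 open, each district uses its cheapest among the chosen.
{A}: Z1→A 8, Z2→A 4, Z3→A 11, Z4→A 3, Z5→A 2, Z6→A 8, Z7→A 4, Z8→A 13. Service cost 53.
{B}: service cost 61
{E}: service cost 63
Among all 6 size-1 choices, {A} is lowest.

Choose A only; total service cost 53.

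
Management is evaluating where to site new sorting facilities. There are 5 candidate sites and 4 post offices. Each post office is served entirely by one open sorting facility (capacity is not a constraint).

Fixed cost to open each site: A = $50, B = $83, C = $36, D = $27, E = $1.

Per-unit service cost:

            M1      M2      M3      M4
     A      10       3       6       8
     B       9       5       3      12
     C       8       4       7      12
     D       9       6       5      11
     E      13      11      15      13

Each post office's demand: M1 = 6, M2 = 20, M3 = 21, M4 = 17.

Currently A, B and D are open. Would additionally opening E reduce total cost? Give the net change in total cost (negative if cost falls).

Current service cost with {A, B, D}: 313.
Adding E: each post office re-picks its cheapest; new service cost 313, saving 0.
Extra fixed cost: 1. Net change = 1 − 0 = 1.
(Totals: 473 → 474.)

No — net change +1 (cost rises by 1).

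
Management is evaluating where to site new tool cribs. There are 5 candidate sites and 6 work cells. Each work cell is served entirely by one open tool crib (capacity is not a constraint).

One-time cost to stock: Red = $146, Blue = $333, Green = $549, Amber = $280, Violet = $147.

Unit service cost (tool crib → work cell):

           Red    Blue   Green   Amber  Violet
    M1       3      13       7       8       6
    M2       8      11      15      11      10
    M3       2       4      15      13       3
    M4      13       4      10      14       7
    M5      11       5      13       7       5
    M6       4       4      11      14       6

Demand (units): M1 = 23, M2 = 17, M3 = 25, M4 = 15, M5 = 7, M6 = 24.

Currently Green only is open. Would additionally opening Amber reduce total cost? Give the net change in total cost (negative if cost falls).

Current service cost with {Green}: 1296.
Adding Amber: each work cell re-picks its cheapest; new service cost 1136, saving 160.
Extra fixed cost: 280. Net change = 280 − 160 = 120.
(Totals: 1845 → 1965.)

No — net change +120 (cost rises by 120).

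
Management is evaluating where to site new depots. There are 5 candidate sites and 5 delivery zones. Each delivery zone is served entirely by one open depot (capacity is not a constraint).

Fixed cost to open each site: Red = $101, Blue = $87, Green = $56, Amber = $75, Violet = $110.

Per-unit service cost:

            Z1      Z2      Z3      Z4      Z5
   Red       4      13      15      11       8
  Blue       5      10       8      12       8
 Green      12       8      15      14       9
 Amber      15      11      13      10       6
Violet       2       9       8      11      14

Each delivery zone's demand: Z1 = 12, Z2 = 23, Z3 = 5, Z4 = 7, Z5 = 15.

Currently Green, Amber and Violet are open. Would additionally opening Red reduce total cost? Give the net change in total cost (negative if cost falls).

No — net change +101 (cost rises by 101).

Current service cost with {Green, Amber, Violet}: 408.
Adding Red: each delivery zone re-picks its cheapest; new service cost 408, saving 0.
Extra fixed cost: 101. Net change = 101 − 0 = 101.
(Totals: 649 → 750.)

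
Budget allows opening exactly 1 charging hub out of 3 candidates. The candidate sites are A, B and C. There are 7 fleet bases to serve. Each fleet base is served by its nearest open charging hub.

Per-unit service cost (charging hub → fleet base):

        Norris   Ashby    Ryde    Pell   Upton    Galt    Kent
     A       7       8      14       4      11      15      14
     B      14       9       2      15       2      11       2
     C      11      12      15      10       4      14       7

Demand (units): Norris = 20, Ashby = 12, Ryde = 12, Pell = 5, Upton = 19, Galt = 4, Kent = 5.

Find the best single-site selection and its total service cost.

With exactly 1 open, each fleet base uses its cheapest among the chosen.
{B}: Norris→B 14·20=280, Ashby→B 9·12=108, Ryde→B 2·12=24, Pell→B 15·5=75, Upton→B 2·19=38, Galt→B 11·4=44, Kent→B 2·5=10. Service cost 579.
{C}: service cost 761
{A}: service cost 763
Among all 3 size-1 choices, {B} is lowest.

Choose B only; total service cost 579.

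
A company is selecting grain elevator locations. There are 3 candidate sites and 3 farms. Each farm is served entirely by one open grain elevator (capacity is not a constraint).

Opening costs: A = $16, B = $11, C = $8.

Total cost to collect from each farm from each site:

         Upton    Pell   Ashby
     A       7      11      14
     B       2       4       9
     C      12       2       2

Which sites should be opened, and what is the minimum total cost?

Open C only; minimum total cost 24.

For any fixed open set, each farm goes to its cheapest open site; total = fixed + service.
{C}: Upton→C 12, Pell→C 2, Ashby→C 2. Service 16; fixed 8; total 24.
{B, C}: service 6 + fixed 19 = 25
{B}: service 15 + fixed 11 = 26
{A, B, C}: Upton→B 2, Pell→C 2, Ashby→C 2. Service 6; fixed 35; total 41.
(All 7 nonempty subsets were checked; C only is lowest.)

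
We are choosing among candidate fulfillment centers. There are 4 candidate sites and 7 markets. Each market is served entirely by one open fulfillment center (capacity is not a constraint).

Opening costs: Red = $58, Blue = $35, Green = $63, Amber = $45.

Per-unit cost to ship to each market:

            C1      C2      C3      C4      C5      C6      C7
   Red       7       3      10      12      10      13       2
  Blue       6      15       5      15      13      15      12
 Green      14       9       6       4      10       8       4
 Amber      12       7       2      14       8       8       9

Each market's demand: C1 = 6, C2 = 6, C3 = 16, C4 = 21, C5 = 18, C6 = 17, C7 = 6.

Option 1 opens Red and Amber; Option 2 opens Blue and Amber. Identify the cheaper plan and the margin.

Option 1: {Red, Amber}: C1→Red 7·6=42, C2→Red 3·6=18, C3→Amber 2·16=32, C4→Red 12·21=252, C5→Amber 8·18=144, C6→Amber 8·17=136, C7→Red 2·6=12. Service 636; fixed 103; total 739.
Option 2: {Blue, Amber}: C1→Blue 6·6=36, C2→Amber 7·6=42, C3→Amber 2·16=32, C4→Amber 14·21=294, C5→Amber 8·18=144, C6→Amber 8·17=136, C7→Amber 9·6=54. Service 738; fixed 80; total 818.
Difference: |739 − 818| = 79.

Option 1 is cheaper by 79.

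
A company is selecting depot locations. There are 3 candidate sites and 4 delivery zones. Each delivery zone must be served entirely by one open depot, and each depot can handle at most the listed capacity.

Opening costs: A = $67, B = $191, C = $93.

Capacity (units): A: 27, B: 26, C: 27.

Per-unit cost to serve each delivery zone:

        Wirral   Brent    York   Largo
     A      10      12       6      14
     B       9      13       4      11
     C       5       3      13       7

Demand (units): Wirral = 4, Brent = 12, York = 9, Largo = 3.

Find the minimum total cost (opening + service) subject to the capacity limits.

Open {A, C}: Wirral→C 5·4=20, Brent→C 3·12=36, York→A 6·9=54, Largo→C 7·3=21.
Loads: A carries 9/27, C carries 19/27. Service 131; fixed 160; total 291.
Next best feasible plan costs 311.

Minimum total cost: 291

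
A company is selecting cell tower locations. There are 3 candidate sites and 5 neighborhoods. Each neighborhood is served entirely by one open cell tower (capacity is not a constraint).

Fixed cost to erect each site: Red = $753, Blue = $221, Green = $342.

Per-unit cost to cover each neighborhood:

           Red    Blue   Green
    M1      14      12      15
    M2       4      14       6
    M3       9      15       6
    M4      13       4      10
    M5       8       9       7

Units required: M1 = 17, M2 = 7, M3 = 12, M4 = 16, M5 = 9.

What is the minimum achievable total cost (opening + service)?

Minimum total cost: 848

For any fixed open set, each neighborhood goes to its cheapest open site; total = fixed + service.
{Blue}: M1→Blue 12·17=204, M2→Blue 14·7=98, M3→Blue 15·12=180, M4→Blue 4·16=64, M5→Blue 9·9=81. Service 627; fixed 221; total 848.
{Green}: M1→Green 15·17=255, M2→Green 6·7=42, M3→Green 6·12=72, M4→Green 10·16=160, M5→Green 7·9=63. Service 592; fixed 342; total 934.
{Blue, Green}: service 445 + fixed 563 = 1008
{Red, Blue, Green}: M1→Blue 12·17=204, M2→Red 4·7=28, M3→Green 6·12=72, M4→Blue 4·16=64, M5→Green 7·9=63. Service 431; fixed 1316; total 1747.
No other subset beats 848.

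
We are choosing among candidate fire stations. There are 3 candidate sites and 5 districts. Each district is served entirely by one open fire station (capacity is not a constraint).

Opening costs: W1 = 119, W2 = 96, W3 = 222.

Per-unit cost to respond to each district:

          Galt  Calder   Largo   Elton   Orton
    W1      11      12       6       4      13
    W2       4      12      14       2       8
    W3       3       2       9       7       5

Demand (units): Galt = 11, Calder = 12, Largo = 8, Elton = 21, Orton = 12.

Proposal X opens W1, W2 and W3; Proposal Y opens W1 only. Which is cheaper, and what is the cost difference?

Proposal X is cheaper by 28.

Proposal X: {W1, W2, W3}: Galt→W3 3·11=33, Calder→W3 2·12=24, Largo→W1 6·8=48, Elton→W2 2·21=42, Orton→W3 5·12=60. Service 207; fixed 437; total 644.
Proposal Y: {W1}: Galt→W1 11·11=121, Calder→W1 12·12=144, Largo→W1 6·8=48, Elton→W1 4·21=84, Orton→W1 13·12=156. Service 553; fixed 119; total 672.
Difference: |644 − 672| = 28.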